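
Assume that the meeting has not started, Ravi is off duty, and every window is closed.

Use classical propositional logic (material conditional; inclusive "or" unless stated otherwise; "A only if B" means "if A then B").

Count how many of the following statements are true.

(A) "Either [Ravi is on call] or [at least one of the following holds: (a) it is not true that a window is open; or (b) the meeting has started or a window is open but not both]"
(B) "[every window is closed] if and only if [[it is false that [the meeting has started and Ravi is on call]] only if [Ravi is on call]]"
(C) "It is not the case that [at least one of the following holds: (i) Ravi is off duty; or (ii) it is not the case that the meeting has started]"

1

Let K = "Ravi is on call" (F), S = "a window is open" (F), H = "the meeting has started" (F).

(A): Parsed as K | (~S | (H xor S))

~S = ~F = T
H xor S = F xor F = F
~S | (H xor S) = T | F = T
K | (~S | (H xor S)) = F | T = T
Hence (A) is true.

(B): Parsed as ~S <-> (~(H & K) -> K)

~S = ~F = T
H & K = F & F = F
~(H & K) = ~F = T
~(H & K) -> K = T -> F = F
~S <-> (~(H & K) -> K) = T <-> F = F
Thus (B) is false.

(C): In symbols: ~(~K | ~H)

~K = ~F = T
~H = ~F = T
~K | ~H = T | T = T
~(~K | ~H) = ~T = F
So (C) is false.

Count: 1.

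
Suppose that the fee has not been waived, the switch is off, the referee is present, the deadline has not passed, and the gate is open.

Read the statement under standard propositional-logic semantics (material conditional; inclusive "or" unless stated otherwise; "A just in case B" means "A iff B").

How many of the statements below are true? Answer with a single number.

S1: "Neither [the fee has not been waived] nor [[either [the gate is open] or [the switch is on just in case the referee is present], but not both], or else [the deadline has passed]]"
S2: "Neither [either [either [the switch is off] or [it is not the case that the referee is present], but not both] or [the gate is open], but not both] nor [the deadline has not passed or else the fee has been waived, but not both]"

0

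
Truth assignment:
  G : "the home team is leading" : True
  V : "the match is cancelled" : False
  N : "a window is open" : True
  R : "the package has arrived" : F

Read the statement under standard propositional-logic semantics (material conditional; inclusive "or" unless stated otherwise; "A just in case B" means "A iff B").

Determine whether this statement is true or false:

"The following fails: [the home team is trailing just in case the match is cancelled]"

Values: G=T, V=F.
In symbols: ~(~G <-> V)

~G = ~T = F
~G <-> V = F <-> F = T
~(~G <-> V) = ~T = F

false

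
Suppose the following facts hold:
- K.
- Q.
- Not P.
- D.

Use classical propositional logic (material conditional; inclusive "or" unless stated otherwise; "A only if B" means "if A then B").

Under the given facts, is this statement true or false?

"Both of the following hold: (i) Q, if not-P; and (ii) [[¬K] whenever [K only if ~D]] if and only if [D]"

Formalization: (~P -> Q) & (((K -> ~D) -> ~K) <-> D)

~P = ~F = T
~P -> Q = T -> T = T
~D = ~T = F
K -> ~D = T -> F = F
~K = ~T = F
(K -> ~D) -> ~K = F -> F = T
((K -> ~D) -> ~K) <-> D = T <-> T = T
(~P -> Q) & (((K -> ~D) -> ~K) <-> D) = T & T = T

True.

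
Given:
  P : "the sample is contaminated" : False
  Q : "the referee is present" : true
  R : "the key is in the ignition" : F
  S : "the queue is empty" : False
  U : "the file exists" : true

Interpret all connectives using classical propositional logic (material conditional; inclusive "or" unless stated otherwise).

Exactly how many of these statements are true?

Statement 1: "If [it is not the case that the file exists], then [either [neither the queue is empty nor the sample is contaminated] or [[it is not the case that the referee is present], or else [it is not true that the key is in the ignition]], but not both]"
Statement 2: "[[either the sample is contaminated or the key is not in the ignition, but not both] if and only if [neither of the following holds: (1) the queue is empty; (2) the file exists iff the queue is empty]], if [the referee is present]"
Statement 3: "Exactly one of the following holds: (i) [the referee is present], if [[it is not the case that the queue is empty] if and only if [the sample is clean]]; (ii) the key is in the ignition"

3

Statement 1: In symbols: ~U -> ((S nor P) xor (~Q | ~R))

~U = ~T = F
S nor P = F nor F = T
~Q = ~T = F
~R = ~F = T
~Q | ~R = F | T = T
(S nor P) xor (~Q | ~R) = T xor T = F
~U -> ((S nor P) xor (~Q | ~R)) = F -> F = T
Hence Statement 1 is true.

Statement 2: This is Q -> ((P xor ~R) <-> (S nor (U <-> S))).

~R = ~F = T
P xor ~R = F xor T = T
U <-> S = T <-> F = F
S nor (U <-> S) = F nor F = T
(P xor ~R) <-> (S nor (U <-> S)) = T <-> T = T
Q -> ((P xor ~R) <-> (S nor (U <-> S))) = T -> T = T
Thus Statement 2 is true.

Statement 3: Formalization: ((~S <-> ~P) -> Q) xor R

~S = ~F = T
~P = ~F = T
~S <-> ~P = T <-> T = T
(~S <-> ~P) -> Q = T -> T = T
((~S <-> ~P) -> Q) xor R = T xor F = T
So Statement 3 is true.

Count: 3.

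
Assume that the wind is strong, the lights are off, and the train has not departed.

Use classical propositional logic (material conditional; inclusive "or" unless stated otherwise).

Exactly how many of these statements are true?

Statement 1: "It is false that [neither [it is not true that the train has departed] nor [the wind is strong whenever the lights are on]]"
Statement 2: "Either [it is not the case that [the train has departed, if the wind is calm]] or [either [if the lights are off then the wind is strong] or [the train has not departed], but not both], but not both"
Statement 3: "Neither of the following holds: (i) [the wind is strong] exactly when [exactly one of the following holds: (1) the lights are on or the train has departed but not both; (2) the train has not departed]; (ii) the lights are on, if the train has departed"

Let G = "the train has departed" (F), V = "the lights are on" (F), K = "the wind is strong" (T).

Statement 1: In symbols: ~(~G nor (V -> K))

~G = ~F = T
V -> K = F -> T = T
~G nor (V -> K) = T nor T = F
~(~G nor (V -> K)) = ~F = T
Hence Statement 1 is true.

Statement 2: Parsed as ~(~K -> G) xor ((~V -> K) xor ~G)

~K = ~T = F
~K -> G = F -> F = T
~(~K -> G) = ~T = F
~V = ~F = T
~V -> K = T -> T = T
~G = ~F = T
(~V -> K) xor ~G = T xor T = F
~(~K -> G) xor ((~V -> K) xor ~G) = F xor F = F
So Statement 2 is false.

Statement 3: Formalization: (K <-> ((V xor G) xor ~G)) nor (G -> V)

V xor G = F xor F = F
~G = ~F = T
(V xor G) xor ~G = F xor T = T
K <-> ((V xor G) xor ~G) = T <-> T = T
G -> V = F -> F = T
(K <-> ((V xor G) xor ~G)) nor (G -> V) = T nor T = F
Thus Statement 3 is false.

1 of the 3 statements is true.

1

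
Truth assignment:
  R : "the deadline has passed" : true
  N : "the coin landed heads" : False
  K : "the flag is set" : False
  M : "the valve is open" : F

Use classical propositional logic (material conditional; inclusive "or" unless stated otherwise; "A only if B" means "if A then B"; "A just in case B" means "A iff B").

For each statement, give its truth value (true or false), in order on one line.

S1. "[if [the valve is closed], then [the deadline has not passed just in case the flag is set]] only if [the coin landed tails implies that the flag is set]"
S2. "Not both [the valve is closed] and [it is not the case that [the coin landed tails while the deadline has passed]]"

S1 False; S2 True

S1: In symbols: (not M -> (not R iff K)) -> (not N -> K)

not M = not False = True
not R = not True = False
not R iff K = False iff False = True
not M -> (not R iff K) = True -> True = True
not N = not False = True
not N -> K = True -> False = False
(not M -> (not R iff K)) -> (not N -> K) = True -> False = False
Thus S1 is false.

S2: Parsed as not M nand not (not N and R)

not M = not False = True
not N = not False = True
not N and R = True and True = True
not (not N and R) = not True = False
not M nand not (not N and R) = True nand False = True
So S2 is true.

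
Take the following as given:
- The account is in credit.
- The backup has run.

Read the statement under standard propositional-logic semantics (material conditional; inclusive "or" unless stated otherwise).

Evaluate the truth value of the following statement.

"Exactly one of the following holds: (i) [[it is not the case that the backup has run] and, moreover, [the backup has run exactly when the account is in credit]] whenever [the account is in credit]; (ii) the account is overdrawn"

false

Let P = "the account is overdrawn" (F), N = "the backup has run" (T).
This is (¬P → (¬N ∧ (N ↔ ¬P))) ⊕ P.

¬P = ¬F = T
¬N = ¬T = F
¬P = ¬F = T
N ↔ ¬P = T ↔ T = T
¬N ∧ (N ↔ ¬P) = F ∧ T = F
¬P → (¬N ∧ (N ↔ ¬P)) = T → F = F
(¬P → (¬N ∧ (N ↔ ¬P))) ⊕ P = F ⊕ F = F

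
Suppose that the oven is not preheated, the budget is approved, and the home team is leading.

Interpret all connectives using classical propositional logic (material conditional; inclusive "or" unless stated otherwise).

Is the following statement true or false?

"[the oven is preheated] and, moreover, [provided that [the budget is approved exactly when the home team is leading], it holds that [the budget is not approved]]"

false

Let G = "the oven is preheated" (F), S = "the budget is approved" (T), M = "the home team is leading" (T).
Formalization: G ∧ ((S ↔ M) → ¬S)

S ↔ M = T ↔ T = T
¬S = ¬T = F
(S ↔ M) → ¬S = T → F = F
G ∧ ((S ↔ M) → ¬S) = F ∧ F = F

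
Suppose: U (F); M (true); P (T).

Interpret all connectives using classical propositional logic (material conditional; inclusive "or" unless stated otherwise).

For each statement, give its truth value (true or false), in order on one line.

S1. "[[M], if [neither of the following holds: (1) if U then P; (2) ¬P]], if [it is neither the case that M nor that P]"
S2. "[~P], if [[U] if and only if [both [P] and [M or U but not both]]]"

S1 true, S2 true

S1: Parsed as (M nor P) -> (((U -> P) nor not P) -> M)

M nor P = True nor True = False
U -> P = False -> True = True
not P = not True = False
(U -> P) nor not P = True nor False = False
((U -> P) nor not P) -> M = False -> True = True
(M nor P) -> (((U -> P) nor not P) -> M) = False -> True = True
Thus S1 is true.

S2: This is (U iff (P and (M xor U))) -> not P.

M xor U = True xor False = True
P and (M xor U) = True and True = True
U iff (P and (M xor U)) = False iff True = False
not P = not True = False
(U iff (P and (M xor U))) -> not P = False -> False = True
Hence S2 is true.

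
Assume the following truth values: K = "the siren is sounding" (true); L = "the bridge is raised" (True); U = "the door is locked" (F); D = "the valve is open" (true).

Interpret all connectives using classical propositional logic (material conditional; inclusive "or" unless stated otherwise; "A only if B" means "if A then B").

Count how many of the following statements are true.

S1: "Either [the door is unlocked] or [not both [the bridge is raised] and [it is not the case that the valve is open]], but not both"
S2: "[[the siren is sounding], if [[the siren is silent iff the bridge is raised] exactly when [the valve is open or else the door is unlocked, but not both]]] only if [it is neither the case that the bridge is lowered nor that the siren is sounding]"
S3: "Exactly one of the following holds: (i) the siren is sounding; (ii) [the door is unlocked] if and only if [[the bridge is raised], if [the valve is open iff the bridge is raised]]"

0

S1: In symbols: ~U xor (L nand ~D)

~U = ~F = T
~D = ~T = F
L nand ~D = T nand F = T
~U xor (L nand ~D) = T xor T = F
Thus S1 is false.

S2: Parsed as (((~K <-> L) <-> (D xor ~U)) -> K) -> (~L nor K)

~K = ~T = F
~K <-> L = F <-> T = F
~U = ~F = T
D xor ~U = T xor T = F
(~K <-> L) <-> (D xor ~U) = F <-> F = T
((~K <-> L) <-> (D xor ~U)) -> K = T -> T = T
~L = ~T = F
~L nor K = F nor T = F
(((~K <-> L) <-> (D xor ~U)) -> K) -> (~L nor K) = T -> F = F
Hence S2 is false.

S3: In symbols: K xor (~U <-> ((D <-> L) -> L))

~U = ~F = T
D <-> L = T <-> T = T
(D <-> L) -> L = T -> T = T
~U <-> ((D <-> L) -> L) = T <-> T = T
K xor (~U <-> ((D <-> L) -> L)) = T xor T = F
So S3 is false.

Count: 0.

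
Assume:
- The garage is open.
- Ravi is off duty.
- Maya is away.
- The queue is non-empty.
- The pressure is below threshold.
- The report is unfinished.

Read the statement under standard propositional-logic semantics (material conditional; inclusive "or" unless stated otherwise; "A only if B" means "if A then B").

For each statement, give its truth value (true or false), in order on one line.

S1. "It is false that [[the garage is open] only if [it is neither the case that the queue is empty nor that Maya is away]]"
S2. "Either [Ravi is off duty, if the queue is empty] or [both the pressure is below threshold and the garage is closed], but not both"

S1 true; S2 true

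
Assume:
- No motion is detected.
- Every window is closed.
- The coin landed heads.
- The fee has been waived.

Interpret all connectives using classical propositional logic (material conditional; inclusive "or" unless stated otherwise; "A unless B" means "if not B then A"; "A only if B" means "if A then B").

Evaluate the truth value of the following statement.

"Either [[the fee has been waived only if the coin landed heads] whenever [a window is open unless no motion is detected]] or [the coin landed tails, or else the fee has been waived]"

True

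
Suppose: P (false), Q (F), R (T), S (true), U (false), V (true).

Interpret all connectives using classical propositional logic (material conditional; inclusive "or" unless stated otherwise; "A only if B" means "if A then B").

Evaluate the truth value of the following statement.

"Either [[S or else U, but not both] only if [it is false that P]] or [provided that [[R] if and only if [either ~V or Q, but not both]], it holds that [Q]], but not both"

false

This is ((S xor U) -> not P) xor ((R iff (not V xor Q)) -> Q).

S xor U = True xor False = True
not P = not False = True
(S xor U) -> not P = True -> True = True
not V = not True = False
not V xor Q = False xor False = False
R iff (not V xor Q) = True iff False = False
(R iff (not V xor Q)) -> Q = False -> False = True
((S xor U) -> not P) xor ((R iff (not V xor Q)) -> Q) = True xor True = False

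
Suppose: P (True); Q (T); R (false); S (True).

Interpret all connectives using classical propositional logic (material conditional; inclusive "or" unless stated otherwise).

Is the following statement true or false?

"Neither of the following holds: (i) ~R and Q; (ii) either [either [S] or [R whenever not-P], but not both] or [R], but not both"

The statement is false.

Values: R=F, Q=T, S=T, P=T.
Parsed as (¬R ∧ Q) ↓ ((S ⊕ (¬P → R)) ⊕ R)

¬R = ¬F = T
¬R ∧ Q = T ∧ T = T
¬P = ¬T = F
¬P → R = F → F = T
S ⊕ (¬P → R) = T ⊕ T = F
(S ⊕ (¬P → R)) ⊕ R = F ⊕ F = F
(¬R ∧ Q) ↓ ((S ⊕ (¬P → R)) ⊕ R) = T ↓ F = F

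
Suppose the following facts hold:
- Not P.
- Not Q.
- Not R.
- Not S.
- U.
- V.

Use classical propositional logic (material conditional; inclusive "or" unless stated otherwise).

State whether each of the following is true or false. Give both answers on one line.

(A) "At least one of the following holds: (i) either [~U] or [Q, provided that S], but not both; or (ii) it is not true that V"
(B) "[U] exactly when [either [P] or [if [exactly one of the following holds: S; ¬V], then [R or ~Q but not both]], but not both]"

(A) T / (B) T

(A): In symbols: (not U xor (S -> Q)) or not V

not U = not True = False
S -> Q = False -> False = True
not U xor (S -> Q) = False xor True = True
not V = not True = False
(not U xor (S -> Q)) or not V = True or False = True
Hence (A) is true.

(B): This is U iff (P xor ((S xor not V) -> (R xor not Q))).

not V = not True = False
S xor not V = False xor False = False
not Q = not False = True
R xor not Q = False xor True = True
(S xor not V) -> (R xor not Q) = False -> True = True
P xor ((S xor not V) -> (R xor not Q)) = False xor True = True
U iff (P xor ((S xor not V) -> (R xor not Q))) = True iff True = True
Hence (B) is true.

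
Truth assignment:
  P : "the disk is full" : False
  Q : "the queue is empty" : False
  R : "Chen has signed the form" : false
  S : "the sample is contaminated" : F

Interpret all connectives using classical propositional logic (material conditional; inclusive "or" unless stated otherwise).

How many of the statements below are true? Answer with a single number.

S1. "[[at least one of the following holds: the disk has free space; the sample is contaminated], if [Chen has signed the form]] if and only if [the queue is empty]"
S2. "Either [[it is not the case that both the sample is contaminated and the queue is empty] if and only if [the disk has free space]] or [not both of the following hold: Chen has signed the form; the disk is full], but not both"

S1: Parsed as (R -> (~P | S)) <-> Q

~P = ~F = T
~P | S = T | F = T
R -> (~P | S) = F -> T = T
(R -> (~P | S)) <-> Q = T <-> F = F
Hence S1 is false.

S2: This is ((S nand Q) <-> ~P) xor (R nand P).

S nand Q = F nand F = T
~P = ~F = T
(S nand Q) <-> ~P = T <-> T = T
R nand P = F nand F = T
((S nand Q) <-> ~P) xor (R nand P) = T xor T = F
So S2 is false.

True statements: 0 (none).

0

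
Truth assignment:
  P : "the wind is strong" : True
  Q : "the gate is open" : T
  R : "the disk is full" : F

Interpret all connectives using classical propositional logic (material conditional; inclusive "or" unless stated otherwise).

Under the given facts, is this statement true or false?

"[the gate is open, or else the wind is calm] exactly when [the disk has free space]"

True

Formalization: (Q | ~P) <-> ~R

~P = ~T = F
Q | ~P = T | F = T
~R = ~F = T
(Q | ~P) <-> ~R = T <-> T = T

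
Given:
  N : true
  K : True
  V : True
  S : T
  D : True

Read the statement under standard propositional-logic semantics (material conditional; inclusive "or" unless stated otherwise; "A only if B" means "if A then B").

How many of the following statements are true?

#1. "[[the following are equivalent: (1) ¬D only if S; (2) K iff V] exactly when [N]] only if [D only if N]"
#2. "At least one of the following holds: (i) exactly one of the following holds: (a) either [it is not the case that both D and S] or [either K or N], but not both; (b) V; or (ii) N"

2

#1: Parsed as (((¬D → S) ↔ (K ↔ V)) ↔ N) → (D → N)

¬D = ¬T = F
¬D → S = F → T = T
K ↔ V = T ↔ T = T
(¬D → S) ↔ (K ↔ V) = T ↔ T = T
((¬D → S) ↔ (K ↔ V)) ↔ N = T ↔ T = T
D → N = T → T = T
(((¬D → S) ↔ (K ↔ V)) ↔ N) → (D → N) = T → T = T
So #1 is true.

#2: Formalization: (((D ↑ S) ⊕ (K ∨ N)) ⊕ V) ∨ N

D ↑ S = T ↑ T = F
K ∨ N = T ∨ T = T
(D ↑ S) ⊕ (K ∨ N) = F ⊕ T = T
((D ↑ S) ⊕ (K ∨ N)) ⊕ V = T ⊕ T = F
(((D ↑ S) ⊕ (K ∨ N)) ⊕ V) ∨ N = F ∨ T = T
Thus #2 is true.

Count: 2.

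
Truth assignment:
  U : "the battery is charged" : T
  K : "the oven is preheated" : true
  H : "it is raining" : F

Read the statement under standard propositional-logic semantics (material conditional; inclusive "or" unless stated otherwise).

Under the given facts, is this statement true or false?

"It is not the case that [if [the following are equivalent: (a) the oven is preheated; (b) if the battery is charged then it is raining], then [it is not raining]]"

false

Parsed as ~((K <-> (U -> H)) -> ~H)

U -> H = T -> F = F
K <-> (U -> H) = T <-> F = F
~H = ~F = T
(K <-> (U -> H)) -> ~H = F -> T = T
~((K <-> (U -> H)) -> ~H) = ~T = F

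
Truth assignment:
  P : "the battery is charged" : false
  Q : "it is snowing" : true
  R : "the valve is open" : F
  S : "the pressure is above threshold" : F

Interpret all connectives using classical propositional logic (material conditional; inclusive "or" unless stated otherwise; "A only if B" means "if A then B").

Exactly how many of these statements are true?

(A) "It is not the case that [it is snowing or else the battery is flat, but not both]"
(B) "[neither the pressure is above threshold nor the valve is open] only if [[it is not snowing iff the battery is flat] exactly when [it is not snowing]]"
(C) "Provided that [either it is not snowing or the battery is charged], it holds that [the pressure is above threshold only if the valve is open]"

3

(A): This is not (Q xor not P).

not P = not False = True
Q xor not P = True xor True = False
not (Q xor not P) = not False = True
Thus (A) is true.

(B): In symbols: (S nor R) -> ((not Q iff not P) iff not Q)

S nor R = False nor False = True
not Q = not True = False
not P = not False = True
not Q iff not P = False iff True = False
not Q = not True = False
(not Q iff not P) iff not Q = False iff False = True
(S nor R) -> ((not Q iff not P) iff not Q) = True -> True = True
Thus (B) is true.

(C): This is (not Q or P) -> (S -> R).

not Q = not True = False
not Q or P = False or False = False
S -> R = False -> False = True
(not Q or P) -> (S -> R) = False -> True = True
Thus (C) is true.

True statements: 3.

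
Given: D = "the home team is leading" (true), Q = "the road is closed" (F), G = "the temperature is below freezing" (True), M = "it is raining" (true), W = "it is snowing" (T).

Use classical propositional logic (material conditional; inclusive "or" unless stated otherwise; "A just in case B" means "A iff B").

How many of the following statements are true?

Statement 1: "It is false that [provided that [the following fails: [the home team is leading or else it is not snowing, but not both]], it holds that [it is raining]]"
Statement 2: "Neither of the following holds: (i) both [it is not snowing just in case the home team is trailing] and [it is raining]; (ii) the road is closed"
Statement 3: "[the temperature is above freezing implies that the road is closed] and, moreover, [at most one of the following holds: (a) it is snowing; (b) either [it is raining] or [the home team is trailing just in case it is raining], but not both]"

Statement 1: In symbols: ~(~(D xor ~W) -> M)

~W = ~T = F
D xor ~W = T xor F = T
~(D xor ~W) = ~T = F
~(D xor ~W) -> M = F -> T = T
~(~(D xor ~W) -> M) = ~T = F
Hence Statement 1 is false.

Statement 2: Parsed as ((~W <-> ~D) & M) nor Q

~W = ~T = F
~D = ~T = F
~W <-> ~D = F <-> F = T
(~W <-> ~D) & M = T & T = T
((~W <-> ~D) & M) nor Q = T nor F = F
Hence Statement 2 is false.

Statement 3: Parsed as (~G -> Q) & (W nand (M xor (~D <-> M)))

~G = ~T = F
~G -> Q = F -> F = T
~D = ~T = F
~D <-> M = F <-> T = F
M xor (~D <-> M) = T xor F = T
W nand (M xor (~D <-> M)) = T nand T = F
(~G -> Q) & (W nand (M xor (~D <-> M))) = T & F = F
Hence Statement 3 is false.

True statements: 0 (none).

0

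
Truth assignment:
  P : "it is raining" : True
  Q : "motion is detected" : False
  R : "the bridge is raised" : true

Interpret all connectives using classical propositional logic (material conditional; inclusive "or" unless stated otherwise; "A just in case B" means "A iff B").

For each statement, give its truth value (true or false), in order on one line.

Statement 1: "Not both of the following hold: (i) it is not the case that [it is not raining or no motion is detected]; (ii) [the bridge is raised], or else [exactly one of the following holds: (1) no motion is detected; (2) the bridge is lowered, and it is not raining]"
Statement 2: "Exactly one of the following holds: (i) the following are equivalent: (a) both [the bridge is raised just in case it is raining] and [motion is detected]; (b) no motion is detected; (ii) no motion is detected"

Statement 1 T / Statement 2 T

Statement 1: Formalization: not (not P or not Q) nand (R or (not Q xor (not R and not P)))

not P = not True = False
not Q = not False = True
not P or not Q = False or True = True
not (not P or not Q) = not True = False
not Q = not False = True
not R = not True = False
not P = not True = False
not R and not P = False and False = False
not Q xor (not R and not P) = True xor False = True
R or (not Q xor (not R and not P)) = True or True = True
not (not P or not Q) nand (R or (not Q xor (not R and not P))) = False nand True = True
Thus Statement 1 is true.

Statement 2: Formalization: (((R iff P) and Q) iff not Q) xor not Q

R iff P = True iff True = True
(R iff P) and Q = True and False = False
not Q = not False = True
((R iff P) and Q) iff not Q = False iff True = False
not Q = not False = True
(((R iff P) and Q) iff not Q) xor not Q = False xor True = True
Hence Statement 2 is true.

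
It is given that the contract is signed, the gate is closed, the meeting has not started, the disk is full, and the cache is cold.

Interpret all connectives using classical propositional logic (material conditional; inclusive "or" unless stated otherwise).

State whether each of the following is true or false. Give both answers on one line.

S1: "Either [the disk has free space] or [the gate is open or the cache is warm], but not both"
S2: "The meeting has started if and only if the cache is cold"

S1 false; S2 false

Let Q = "the disk is full" (T), K = "the gate is open" (F), H = "the cache is warm" (F), M = "the meeting has started" (F).

S1: This is ~Q xor (K | H).

~Q = ~T = F
K | H = F | F = F
~Q xor (K | H) = F xor F = F
Hence S1 is false.

S2: This is M <-> ~H.

~H = ~F = T
M <-> ~H = F <-> T = F
Thus S2 is false.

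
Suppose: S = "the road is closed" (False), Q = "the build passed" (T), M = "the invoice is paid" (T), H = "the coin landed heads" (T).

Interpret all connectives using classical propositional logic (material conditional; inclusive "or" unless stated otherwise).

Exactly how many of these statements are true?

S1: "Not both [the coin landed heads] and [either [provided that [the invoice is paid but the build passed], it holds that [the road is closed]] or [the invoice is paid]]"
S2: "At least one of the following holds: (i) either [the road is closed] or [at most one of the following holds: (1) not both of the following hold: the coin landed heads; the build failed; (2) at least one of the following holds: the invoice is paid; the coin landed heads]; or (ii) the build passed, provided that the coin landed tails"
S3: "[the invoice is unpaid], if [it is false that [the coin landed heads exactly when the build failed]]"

1

S1: Parsed as H ↑ (((M ∧ Q) → S) ∨ M)

M ∧ Q = T ∧ T = T
(M ∧ Q) → S = T → F = F
((M ∧ Q) → S) ∨ M = F ∨ T = T
H ↑ (((M ∧ Q) → S) ∨ M) = T ↑ T = F
So S1 is false.

S2: This is (S ∨ ((H ↑ ¬Q) ↑ (M ∨ H))) ∨ (¬H → Q).

¬Q = ¬T = F
H ↑ ¬Q = T ↑ F = T
M ∨ H = T ∨ T = T
(H ↑ ¬Q) ↑ (M ∨ H) = T ↑ T = F
S ∨ ((H ↑ ¬Q) ↑ (M ∨ H)) = F ∨ F = F
¬H = ¬T = F
¬H → Q = F → T = T
(S ∨ ((H ↑ ¬Q) ↑ (M ∨ H))) ∨ (¬H → Q) = F ∨ T = T
So S2 is true.

S3: Formalization: ¬(H ↔ ¬Q) → ¬M

¬Q = ¬T = F
H ↔ ¬Q = T ↔ F = F
¬(H ↔ ¬Q) = ¬F = T
¬M = ¬T = F
¬(H ↔ ¬Q) → ¬M = T → F = F
Thus S3 is false.

True statements: 1.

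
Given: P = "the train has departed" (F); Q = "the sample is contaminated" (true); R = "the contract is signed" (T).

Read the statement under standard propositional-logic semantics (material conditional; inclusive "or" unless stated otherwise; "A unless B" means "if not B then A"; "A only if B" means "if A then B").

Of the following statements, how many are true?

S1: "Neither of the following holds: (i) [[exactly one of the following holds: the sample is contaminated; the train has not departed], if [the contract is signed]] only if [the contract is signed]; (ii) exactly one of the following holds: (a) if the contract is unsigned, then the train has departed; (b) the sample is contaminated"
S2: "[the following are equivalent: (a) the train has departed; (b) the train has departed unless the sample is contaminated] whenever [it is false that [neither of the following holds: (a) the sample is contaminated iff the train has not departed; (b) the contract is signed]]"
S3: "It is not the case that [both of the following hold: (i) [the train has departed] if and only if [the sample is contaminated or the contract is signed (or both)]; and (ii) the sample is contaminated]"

1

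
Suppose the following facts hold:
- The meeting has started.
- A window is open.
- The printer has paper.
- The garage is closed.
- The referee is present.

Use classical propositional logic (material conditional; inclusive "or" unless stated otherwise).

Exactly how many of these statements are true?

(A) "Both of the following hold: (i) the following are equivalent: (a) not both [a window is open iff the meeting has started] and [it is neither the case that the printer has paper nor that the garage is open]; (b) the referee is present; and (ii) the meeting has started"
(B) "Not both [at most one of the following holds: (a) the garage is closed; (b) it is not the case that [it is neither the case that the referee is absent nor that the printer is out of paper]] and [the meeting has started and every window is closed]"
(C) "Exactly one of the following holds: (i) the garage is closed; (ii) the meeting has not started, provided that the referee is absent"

2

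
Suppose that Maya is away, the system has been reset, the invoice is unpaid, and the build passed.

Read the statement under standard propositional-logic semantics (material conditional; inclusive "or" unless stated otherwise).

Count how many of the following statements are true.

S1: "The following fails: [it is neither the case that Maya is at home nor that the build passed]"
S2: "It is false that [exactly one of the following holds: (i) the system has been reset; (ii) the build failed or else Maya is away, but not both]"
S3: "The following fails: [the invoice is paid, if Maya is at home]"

Let P = "Maya is at home" (F), S = "the build passed" (T), Q = "the system has been reset" (T), R = "the invoice is paid" (F).

S1: In symbols: ~(P nor S)

P nor S = F nor T = F
~(P nor S) = ~F = T
So S1 is true.

S2: Parsed as ~(Q xor (~S xor ~P))

~S = ~T = F
~P = ~F = T
~S xor ~P = F xor T = T
Q xor (~S xor ~P) = T xor T = F
~(Q xor (~S xor ~P)) = ~F = T
Hence S2 is true.

S3: In symbols: ~(P -> R)

P -> R = F -> F = T
~(P -> R) = ~T = F
So S3 is false.

2 of the 3 statements are true (S1, S2).

2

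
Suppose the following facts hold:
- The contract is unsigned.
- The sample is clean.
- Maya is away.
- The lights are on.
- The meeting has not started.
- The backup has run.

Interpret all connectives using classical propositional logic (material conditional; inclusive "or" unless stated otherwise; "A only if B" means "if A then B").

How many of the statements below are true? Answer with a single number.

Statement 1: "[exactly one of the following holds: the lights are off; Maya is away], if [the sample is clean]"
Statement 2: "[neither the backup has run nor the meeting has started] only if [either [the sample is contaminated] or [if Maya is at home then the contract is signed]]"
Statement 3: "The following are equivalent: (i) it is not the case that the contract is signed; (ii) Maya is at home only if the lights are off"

Let W = "the sample is contaminated" (F), S = "the lights are on" (T), V = "Maya is at home" (F), R = "the backup has run" (T), K = "the meeting has started" (F), L = "the contract is signed" (F).

Statement 1: Formalization: ¬W → (¬S ⊕ ¬V)

¬W = ¬F = T
¬S = ¬T = F
¬V = ¬F = T
¬S ⊕ ¬V = F ⊕ T = T
¬W → (¬S ⊕ ¬V) = T → T = T
So Statement 1 is true.

Statement 2: Parsed as (R ↓ K) → (W ∨ (V → L))

R ↓ K = T ↓ F = F
V → L = F → F = T
W ∨ (V → L) = F ∨ T = T
(R ↓ K) → (W ∨ (V → L)) = F → T = T
So Statement 2 is true.

Statement 3: Parsed as ¬L ↔ (V → ¬S)

¬L = ¬F = T
¬S = ¬T = F
V → ¬S = F → F = T
¬L ↔ (V → ¬S) = T ↔ T = T
So Statement 3 is true.

Count: 3.

3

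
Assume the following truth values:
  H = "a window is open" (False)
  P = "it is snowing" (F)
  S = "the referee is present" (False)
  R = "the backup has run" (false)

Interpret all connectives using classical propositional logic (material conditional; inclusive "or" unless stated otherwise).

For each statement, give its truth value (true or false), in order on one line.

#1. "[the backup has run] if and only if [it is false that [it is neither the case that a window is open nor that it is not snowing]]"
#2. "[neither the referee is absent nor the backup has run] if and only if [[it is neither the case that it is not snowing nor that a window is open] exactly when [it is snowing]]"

#1: In symbols: R ↔ ¬(H ↓ ¬P)

¬P = ¬F = T
H ↓ ¬P = F ↓ T = F
¬(H ↓ ¬P) = ¬F = T
R ↔ ¬(H ↓ ¬P) = F ↔ T = F
Thus #1 is false.

#2: Parsed as (¬S ↓ R) ↔ ((¬P ↓ H) ↔ P)

¬S = ¬F = T
¬S ↓ R = T ↓ F = F
¬P = ¬F = T
¬P ↓ H = T ↓ F = F
(¬P ↓ H) ↔ P = F ↔ F = T
(¬S ↓ R) ↔ ((¬P ↓ H) ↔ P) = F ↔ T = F
Thus #2 is false.

#1 false; #2 false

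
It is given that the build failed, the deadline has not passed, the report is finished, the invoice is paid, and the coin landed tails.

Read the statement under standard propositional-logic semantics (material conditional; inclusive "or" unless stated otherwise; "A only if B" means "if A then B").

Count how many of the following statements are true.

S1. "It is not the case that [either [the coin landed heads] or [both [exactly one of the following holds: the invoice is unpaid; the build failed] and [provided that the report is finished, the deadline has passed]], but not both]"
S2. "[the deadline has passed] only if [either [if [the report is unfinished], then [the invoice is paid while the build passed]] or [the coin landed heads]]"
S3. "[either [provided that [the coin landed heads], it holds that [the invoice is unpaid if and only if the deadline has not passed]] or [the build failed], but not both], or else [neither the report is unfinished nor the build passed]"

Let Q = "the coin landed heads" (F), U = "the invoice is paid" (T), V = "the build passed" (F), H = "the report is finished" (T), S = "the deadline has passed" (F).

S1: Parsed as ~(Q xor ((~U xor ~V) & (H -> S)))

~U = ~T = F
~V = ~F = T
~U xor ~V = F xor T = T
H -> S = T -> F = F
(~U xor ~V) & (H -> S) = T & F = F
Q xor ((~U xor ~V) & (H -> S)) = F xor F = F
~(Q xor ((~U xor ~V) & (H -> S))) = ~F = T
Hence S1 is true.

S2: Parsed as S -> ((~H -> (U & V)) | Q)

~H = ~T = F
U & V = T & F = F
~H -> (U & V) = F -> F = T
(~H -> (U & V)) | Q = T | F = T
S -> ((~H -> (U & V)) | Q) = F -> T = T
Thus S2 is true.

S3: This is ((Q -> (~U <-> ~S)) xor ~V) | (~H nor V).

~U = ~T = F
~S = ~F = T
~U <-> ~S = F <-> T = F
Q -> (~U <-> ~S) = F -> F = T
~V = ~F = T
(Q -> (~U <-> ~S)) xor ~V = T xor T = F
~H = ~T = F
~H nor V = F nor F = T
((Q -> (~U <-> ~S)) xor ~V) | (~H nor V) = F | T = T
So S3 is true.

Count: 3.

3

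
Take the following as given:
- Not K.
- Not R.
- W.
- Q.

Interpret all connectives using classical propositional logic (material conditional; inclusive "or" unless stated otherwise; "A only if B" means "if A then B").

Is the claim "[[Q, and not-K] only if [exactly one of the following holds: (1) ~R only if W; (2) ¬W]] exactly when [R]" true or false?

In symbols: ((Q ∧ ¬K) → ((¬R → W) ⊕ ¬W)) ↔ R

¬K = ¬F = T
Q ∧ ¬K = T ∧ T = T
¬R = ¬F = T
¬R → W = T → T = T
¬W = ¬T = F
(¬R → W) ⊕ ¬W = T ⊕ F = T
(Q ∧ ¬K) → ((¬R → W) ⊕ ¬W) = T → T = T
((Q ∧ ¬K) → ((¬R → W) ⊕ ¬W)) ↔ R = T ↔ F = F

The statement is false.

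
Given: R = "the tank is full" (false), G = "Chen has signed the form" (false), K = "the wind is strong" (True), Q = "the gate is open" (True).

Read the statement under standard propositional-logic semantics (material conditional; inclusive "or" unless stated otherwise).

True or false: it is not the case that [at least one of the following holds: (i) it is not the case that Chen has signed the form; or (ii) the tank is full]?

false

Parsed as ¬(¬G ∨ R)

¬G = ¬F = T
¬G ∨ R = T ∨ F = T
¬(¬G ∨ R) = ¬T = F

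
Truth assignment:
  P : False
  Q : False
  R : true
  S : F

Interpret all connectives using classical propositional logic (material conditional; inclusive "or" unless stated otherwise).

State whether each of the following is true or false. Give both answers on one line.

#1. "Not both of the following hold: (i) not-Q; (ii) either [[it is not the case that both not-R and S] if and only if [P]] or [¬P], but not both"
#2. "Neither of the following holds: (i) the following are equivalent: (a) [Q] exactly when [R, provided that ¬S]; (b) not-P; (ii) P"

#1 F / #2 T

#1: This is ¬Q ↑ (((¬R ↑ S) ↔ P) ⊕ ¬P).

¬Q = ¬F = T
¬R = ¬T = F
¬R ↑ S = F ↑ F = T
(¬R ↑ S) ↔ P = T ↔ F = F
¬P = ¬F = T
((¬R ↑ S) ↔ P) ⊕ ¬P = F ⊕ T = T
¬Q ↑ (((¬R ↑ S) ↔ P) ⊕ ¬P) = T ↑ T = F
So #1 is false.

#2: Parsed as ((Q ↔ (¬S → R)) ↔ ¬P) ↓ P

¬S = ¬F = T
¬S → R = T → T = T
Q ↔ (¬S → R) = F ↔ T = F
¬P = ¬F = T
(Q ↔ (¬S → R)) ↔ ¬P = F ↔ T = F
((Q ↔ (¬S → R)) ↔ ¬P) ↓ P = F ↓ F = T
Hence #2 is true.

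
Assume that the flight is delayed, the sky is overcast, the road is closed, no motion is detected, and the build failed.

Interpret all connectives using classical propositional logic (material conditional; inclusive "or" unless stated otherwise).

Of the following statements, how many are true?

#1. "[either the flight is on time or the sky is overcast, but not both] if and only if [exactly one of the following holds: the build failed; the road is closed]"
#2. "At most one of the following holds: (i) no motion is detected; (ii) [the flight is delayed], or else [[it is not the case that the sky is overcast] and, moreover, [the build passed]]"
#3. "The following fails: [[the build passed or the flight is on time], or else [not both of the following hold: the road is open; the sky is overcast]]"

0

Let K = "the flight is delayed" (True), R = "the sky is overcast" (True), H = "the build passed" (False), W = "the road is closed" (True), N = "motion is detected" (False).

#1: Formalization: (not K xor R) iff (not H xor W)

not K = not True = False
not K xor R = False xor True = True
not H = not False = True
not H xor W = True xor True = False
(not K xor R) iff (not H xor W) = True iff False = False
So #1 is false.

#2: In symbols: not N nand (K or (not R and H))

not N = not False = True
not R = not True = False
not R and H = False and False = False
K or (not R and H) = True or False = True
not N nand (K or (not R and H)) = True nand True = False
So #2 is false.

#3: This is not ((H or not K) or (not W nand R)).

not K = not True = False
H or not K = False or False = False
not W = not True = False
not W nand R = False nand True = True
(H or not K) or (not W nand R) = False or True = True
not ((H or not K) or (not W nand R)) = not True = False
Hence #3 is false.

True statements: 0 (none).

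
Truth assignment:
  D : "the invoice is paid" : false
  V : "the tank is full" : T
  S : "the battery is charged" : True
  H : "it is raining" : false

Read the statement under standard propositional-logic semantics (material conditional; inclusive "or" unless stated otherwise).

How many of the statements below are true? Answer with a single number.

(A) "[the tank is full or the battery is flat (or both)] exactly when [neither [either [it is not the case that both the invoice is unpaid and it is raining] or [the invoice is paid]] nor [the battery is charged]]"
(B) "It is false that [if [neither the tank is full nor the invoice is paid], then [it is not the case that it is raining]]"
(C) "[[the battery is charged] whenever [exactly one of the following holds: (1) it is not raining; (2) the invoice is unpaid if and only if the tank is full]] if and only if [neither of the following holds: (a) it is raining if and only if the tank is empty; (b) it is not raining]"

0

(A): In symbols: (V | ~S) <-> (((~D nand H) | D) nor S)

~S = ~T = F
V | ~S = T | F = T
~D = ~F = T
~D nand H = T nand F = T
(~D nand H) | D = T | F = T
((~D nand H) | D) nor S = T nor T = F
(V | ~S) <-> (((~D nand H) | D) nor S) = T <-> F = F
Thus (A) is false.

(B): This is ~((V nor D) -> ~H).

V nor D = T nor F = F
~H = ~F = T
(V nor D) -> ~H = F -> T = T
~((V nor D) -> ~H) = ~T = F
Hence (B) is false.

(C): Parsed as ((~H xor (~D <-> V)) -> S) <-> ((H <-> ~V) nor ~H)

~H = ~F = T
~D = ~F = T
~D <-> V = T <-> T = T
~H xor (~D <-> V) = T xor T = F
(~H xor (~D <-> V)) -> S = F -> T = T
~V = ~T = F
H <-> ~V = F <-> F = T
~H = ~F = T
(H <-> ~V) nor ~H = T nor T = F
((~H xor (~D <-> V)) -> S) <-> ((H <-> ~V) nor ~H) = T <-> F = F
So (C) is false.

Count: 0.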